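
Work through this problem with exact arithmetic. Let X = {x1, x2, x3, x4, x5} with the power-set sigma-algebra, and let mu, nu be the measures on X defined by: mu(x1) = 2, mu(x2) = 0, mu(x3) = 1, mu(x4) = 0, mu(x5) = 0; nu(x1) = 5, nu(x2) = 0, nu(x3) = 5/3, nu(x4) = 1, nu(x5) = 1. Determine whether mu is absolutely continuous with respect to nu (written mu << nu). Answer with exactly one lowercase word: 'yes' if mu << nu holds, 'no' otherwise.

mu << nu means: every nu-null measurable set is also mu-null; equivalently, for every atom x, if nu({x}) = 0 then mu({x}) = 0.
Checking each atom:
  x1: nu = 5 > 0 -> no constraint.
  x2: nu = 0, mu = 0 -> consistent with mu << nu.
  x3: nu = 5/3 > 0 -> no constraint.
  x4: nu = 1 > 0 -> no constraint.
  x5: nu = 1 > 0 -> no constraint.
No atom violates the condition. Therefore mu << nu.

yes


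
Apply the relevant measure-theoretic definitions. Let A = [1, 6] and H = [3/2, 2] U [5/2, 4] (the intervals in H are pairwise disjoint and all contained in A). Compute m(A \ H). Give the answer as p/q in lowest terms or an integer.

The ambient interval has length m(A) = 6 - 1 = 5.
Since the holes are disjoint and sit inside A, by finite additivity
  m(H) = sum_i (b_i - a_i), and m(A \ H) = m(A) - m(H).
Computing the hole measures:
  m(H_1) = 2 - 3/2 = 1/2.
  m(H_2) = 4 - 5/2 = 3/2.
Summed: m(H) = 1/2 + 3/2 = 2.
So m(A \ H) = 5 - 2 = 3.

3


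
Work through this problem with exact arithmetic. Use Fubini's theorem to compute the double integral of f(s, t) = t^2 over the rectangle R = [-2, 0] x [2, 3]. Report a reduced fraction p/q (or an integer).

f(s, t) is a tensor product of a function of s and a function of t, and both factors are bounded continuous (hence Lebesgue integrable) on the rectangle, so Fubini's theorem applies:
  integral_R f d(m x m) = (integral_a1^b1 1 ds) * (integral_a2^b2 t^2 dt).
Inner integral in s: integral_{-2}^{0} 1 ds = (0^1 - (-2)^1)/1
  = 2.
Inner integral in t: integral_{2}^{3} t^2 dt = (3^3 - 2^3)/3
  = 19/3.
Product: (2) * (19/3) = 38/3.

38/3


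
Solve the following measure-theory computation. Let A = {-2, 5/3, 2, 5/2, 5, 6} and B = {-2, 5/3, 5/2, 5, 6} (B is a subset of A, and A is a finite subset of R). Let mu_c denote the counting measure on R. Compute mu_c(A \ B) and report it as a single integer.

Counting measure assigns mu_c(E) = |E| (number of elements) when E is finite. For B subset A, A \ B is the set of elements of A not in B, so |A \ B| = |A| - |B|.
|A| = 6, |B| = 5, so mu_c(A \ B) = 6 - 5 = 1.

1


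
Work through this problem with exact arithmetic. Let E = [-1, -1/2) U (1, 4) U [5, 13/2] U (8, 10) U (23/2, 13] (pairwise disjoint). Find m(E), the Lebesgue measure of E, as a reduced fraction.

For pairwise disjoint intervals, m(union_i I_i) = sum_i m(I_i),
and m is invariant under swapping open/closed endpoints (single points have measure 0).
So m(E) = sum_i (b_i - a_i).
  I_1 has length -1/2 - (-1) = 1/2.
  I_2 has length 4 - 1 = 3.
  I_3 has length 13/2 - 5 = 3/2.
  I_4 has length 10 - 8 = 2.
  I_5 has length 13 - 23/2 = 3/2.
Summing:
  m(E) = 1/2 + 3 + 3/2 + 2 + 3/2 = 17/2.

17/2


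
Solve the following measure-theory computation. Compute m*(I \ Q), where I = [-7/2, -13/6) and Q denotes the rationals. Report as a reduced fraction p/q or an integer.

The interval I = [-7/2, -13/6) has m(I) = -13/6 - (-7/2) = 4/3 (endpoints are measure-zero, so open/closed/half-open agree). Write I = (I cap Q) u (I \ Q). The rationals in I are countable, so m*(I cap Q) = 0 (cover each rational by intervals whose total length is arbitrarily small). By countable subadditivity m*(I) <= m*(I cap Q) + m*(I \ Q), hence m*(I \ Q) >= m(I) = 4/3. The reverse inequality m*(I \ Q) <= m*(I) = 4/3 is trivial since (I \ Q) is a subset of I. Therefore m*(I \ Q) = 4/3.

4/3


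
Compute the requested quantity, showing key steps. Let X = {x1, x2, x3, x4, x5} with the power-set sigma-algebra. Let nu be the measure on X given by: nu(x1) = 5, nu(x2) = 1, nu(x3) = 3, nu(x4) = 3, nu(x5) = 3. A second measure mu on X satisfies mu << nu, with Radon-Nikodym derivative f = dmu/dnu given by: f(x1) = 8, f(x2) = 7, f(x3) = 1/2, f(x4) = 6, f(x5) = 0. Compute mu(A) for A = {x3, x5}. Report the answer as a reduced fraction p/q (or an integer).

By the defining property of the Radon-Nikodym derivative, for every measurable set A,
  mu(A) = integral_A f dnu.
Since nu is a discrete measure concentrated on the atoms of X, the integral over A reduces to the sum
  mu(A) = sum_{x in A} f(x) * nu({x}).
Computing each term:
  x3: f(x3) * nu(x3) = 1/2 * 3 = 3/2.
  x5: f(x5) * nu(x5) = 0 * 3 = 0.
Summing: mu(A) = 3/2 + 0 = 3/2.

3/2


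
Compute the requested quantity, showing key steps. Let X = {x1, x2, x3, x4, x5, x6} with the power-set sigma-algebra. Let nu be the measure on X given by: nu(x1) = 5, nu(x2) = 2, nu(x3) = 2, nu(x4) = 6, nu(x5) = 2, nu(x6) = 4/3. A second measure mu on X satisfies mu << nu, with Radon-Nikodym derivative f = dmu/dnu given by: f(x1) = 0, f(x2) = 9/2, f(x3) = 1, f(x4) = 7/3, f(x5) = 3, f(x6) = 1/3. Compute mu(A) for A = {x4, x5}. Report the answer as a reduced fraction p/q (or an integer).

By the defining property of the Radon-Nikodym derivative, for every measurable set A,
  mu(A) = integral_A f dnu.
Since nu is a discrete measure concentrated on the atoms of X, the integral over A reduces to the sum
  mu(A) = sum_{x in A} f(x) * nu({x}).
Computing each term:
  x4: f(x4) * nu(x4) = 7/3 * 6 = 14.
  x5: f(x5) * nu(x5) = 3 * 2 = 6.
Summing: mu(A) = 14 + 6 = 20.

20


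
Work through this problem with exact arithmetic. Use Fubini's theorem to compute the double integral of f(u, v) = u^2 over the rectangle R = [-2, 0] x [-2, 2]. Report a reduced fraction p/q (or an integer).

f(u, v) is a tensor product of a function of u and a function of v, and both factors are bounded continuous (hence Lebesgue integrable) on the rectangle, so Fubini's theorem applies:
  integral_R f d(m x m) = (integral_a1^b1 u^2 du) * (integral_a2^b2 1 dv).
Inner integral in u: integral_{-2}^{0} u^2 du = (0^3 - (-2)^3)/3
  = 8/3.
Inner integral in v: integral_{-2}^{2} 1 dv = (2^1 - (-2)^1)/1
  = 4.
Product: (8/3) * (4) = 32/3.

32/3


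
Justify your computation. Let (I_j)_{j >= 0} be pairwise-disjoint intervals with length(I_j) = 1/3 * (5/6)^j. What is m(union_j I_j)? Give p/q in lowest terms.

By countable additivity of the Lebesgue measure on pairwise disjoint measurable sets,
  m(union_{j >= 0} I_j) = sum_{j >= 0} m(I_j) = sum_{j >= 0} a * r^j,
  with a = 1/3 and r = 5/6.
Since 0 < r = 5/6 < 1, the geometric series converges:
  sum_{j >= 0} a * r^j = a / (1 - r).
  = 1/3 / (1 - 5/6)
  = 1/3 / (1/6)
  = 2.

2


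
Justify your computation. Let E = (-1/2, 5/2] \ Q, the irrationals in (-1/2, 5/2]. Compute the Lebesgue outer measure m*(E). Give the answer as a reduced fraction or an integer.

The interval I = (-1/2, 5/2] has m(I) = 5/2 - (-1/2) = 3 (endpoints are measure-zero, so open/closed/half-open agree). Write I = (I cap Q) u (I \ Q). The rationals in I are countable, so m*(I cap Q) = 0 (cover each rational by intervals whose total length is arbitrarily small). By countable subadditivity m*(I) <= m*(I cap Q) + m*(I \ Q), hence m*(I \ Q) >= m(I) = 3. The reverse inequality m*(I \ Q) <= m*(I) = 3 is trivial since (I \ Q) is a subset of I. Therefore m*(I \ Q) = 3.

3


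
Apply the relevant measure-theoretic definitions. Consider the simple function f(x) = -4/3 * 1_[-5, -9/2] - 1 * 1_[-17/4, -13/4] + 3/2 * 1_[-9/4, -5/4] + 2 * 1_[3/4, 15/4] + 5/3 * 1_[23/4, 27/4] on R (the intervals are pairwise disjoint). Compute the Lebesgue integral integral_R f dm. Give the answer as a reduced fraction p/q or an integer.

For a simple function f = sum_i c_i * 1_{A_i} with disjoint A_i,
  integral f dm = sum_i c_i * m(A_i).
Lengths of the A_i:
  m(A_1) = -9/2 - (-5) = 1/2.
  m(A_2) = -13/4 - (-17/4) = 1.
  m(A_3) = -5/4 - (-9/4) = 1.
  m(A_4) = 15/4 - 3/4 = 3.
  m(A_5) = 27/4 - 23/4 = 1.
Contributions c_i * m(A_i):
  (-4/3) * (1/2) = -2/3.
  (-1) * (1) = -1.
  (3/2) * (1) = 3/2.
  (2) * (3) = 6.
  (5/3) * (1) = 5/3.
Total: -2/3 - 1 + 3/2 + 6 + 5/3 = 15/2.

15/2


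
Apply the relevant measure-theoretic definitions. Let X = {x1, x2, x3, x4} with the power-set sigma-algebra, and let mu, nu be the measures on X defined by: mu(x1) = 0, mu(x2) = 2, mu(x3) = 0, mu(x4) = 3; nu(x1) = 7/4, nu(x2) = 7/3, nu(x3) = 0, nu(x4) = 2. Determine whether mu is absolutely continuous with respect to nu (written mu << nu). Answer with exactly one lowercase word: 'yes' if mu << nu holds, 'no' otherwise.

mu << nu means: every nu-null measurable set is also mu-null; equivalently, for every atom x, if nu({x}) = 0 then mu({x}) = 0.
Checking each atom:
  x1: nu = 7/4 > 0 -> no constraint.
  x2: nu = 7/3 > 0 -> no constraint.
  x3: nu = 0, mu = 0 -> consistent with mu << nu.
  x4: nu = 2 > 0 -> no constraint.
No atom violates the condition. Therefore mu << nu.

yes


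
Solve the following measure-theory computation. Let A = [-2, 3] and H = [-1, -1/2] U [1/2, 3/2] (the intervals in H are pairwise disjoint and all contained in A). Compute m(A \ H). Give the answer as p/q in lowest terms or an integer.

The ambient interval has length m(A) = 3 - (-2) = 5.
Since the holes are disjoint and sit inside A, by finite additivity
  m(H) = sum_i (b_i - a_i), and m(A \ H) = m(A) - m(H).
Computing the hole measures:
  m(H_1) = -1/2 - (-1) = 1/2.
  m(H_2) = 3/2 - 1/2 = 1.
Summed: m(H) = 1/2 + 1 = 3/2.
So m(A \ H) = 5 - 3/2 = 7/2.

7/2


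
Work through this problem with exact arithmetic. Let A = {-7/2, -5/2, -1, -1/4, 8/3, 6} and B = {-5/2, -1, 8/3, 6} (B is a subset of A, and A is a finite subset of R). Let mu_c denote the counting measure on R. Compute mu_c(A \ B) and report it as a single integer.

Counting measure assigns mu_c(E) = |E| (number of elements) when E is finite. For B subset A, A \ B is the set of elements of A not in B, so |A \ B| = |A| - |B|.
|A| = 6, |B| = 4, so mu_c(A \ B) = 6 - 4 = 2.

2


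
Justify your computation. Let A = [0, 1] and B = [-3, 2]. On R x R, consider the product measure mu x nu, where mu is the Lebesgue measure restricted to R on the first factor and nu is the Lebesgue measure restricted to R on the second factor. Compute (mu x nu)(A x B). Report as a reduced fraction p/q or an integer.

For a measurable rectangle A x B, the product measure satisfies
  (mu x nu)(A x B) = mu(A) * nu(B).
  mu(A) = 1.
  nu(B) = 5.
  (mu x nu)(A x B) = 1 * 5 = 5.

5


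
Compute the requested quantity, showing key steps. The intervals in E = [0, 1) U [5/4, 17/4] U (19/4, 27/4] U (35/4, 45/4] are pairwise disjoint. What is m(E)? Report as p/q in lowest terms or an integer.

For pairwise disjoint intervals, m(union_i I_i) = sum_i m(I_i),
and m is invariant under swapping open/closed endpoints (single points have measure 0).
So m(E) = sum_i (b_i - a_i).
  I_1 has length 1 - 0 = 1.
  I_2 has length 17/4 - 5/4 = 3.
  I_3 has length 27/4 - 19/4 = 2.
  I_4 has length 45/4 - 35/4 = 5/2.
Summing:
  m(E) = 1 + 3 + 2 + 5/2 = 17/2.

17/2


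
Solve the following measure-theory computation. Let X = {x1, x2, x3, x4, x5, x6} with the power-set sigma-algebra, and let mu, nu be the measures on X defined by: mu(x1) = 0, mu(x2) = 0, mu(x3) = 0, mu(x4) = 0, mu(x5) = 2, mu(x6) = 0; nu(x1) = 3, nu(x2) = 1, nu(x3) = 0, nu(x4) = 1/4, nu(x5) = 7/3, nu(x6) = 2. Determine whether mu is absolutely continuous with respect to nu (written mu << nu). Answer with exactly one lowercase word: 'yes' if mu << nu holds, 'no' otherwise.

mu << nu means: every nu-null measurable set is also mu-null; equivalently, for every atom x, if nu({x}) = 0 then mu({x}) = 0.
Checking each atom:
  x1: nu = 3 > 0 -> no constraint.
  x2: nu = 1 > 0 -> no constraint.
  x3: nu = 0, mu = 0 -> consistent with mu << nu.
  x4: nu = 1/4 > 0 -> no constraint.
  x5: nu = 7/3 > 0 -> no constraint.
  x6: nu = 2 > 0 -> no constraint.
No atom violates the condition. Therefore mu << nu.

yes


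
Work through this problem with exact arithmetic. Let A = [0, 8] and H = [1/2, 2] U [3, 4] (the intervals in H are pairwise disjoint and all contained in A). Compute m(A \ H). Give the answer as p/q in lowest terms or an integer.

The ambient interval has length m(A) = 8 - 0 = 8.
Since the holes are disjoint and sit inside A, by finite additivity
  m(H) = sum_i (b_i - a_i), and m(A \ H) = m(A) - m(H).
Computing the hole measures:
  m(H_1) = 2 - 1/2 = 3/2.
  m(H_2) = 4 - 3 = 1.
Summed: m(H) = 3/2 + 1 = 5/2.
So m(A \ H) = 8 - 5/2 = 11/2.

11/2


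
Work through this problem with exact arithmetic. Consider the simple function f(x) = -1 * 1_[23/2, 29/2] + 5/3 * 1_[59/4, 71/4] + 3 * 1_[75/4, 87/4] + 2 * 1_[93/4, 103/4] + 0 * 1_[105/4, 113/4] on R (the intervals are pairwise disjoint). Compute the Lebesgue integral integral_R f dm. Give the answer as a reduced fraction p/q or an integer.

For a simple function f = sum_i c_i * 1_{A_i} with disjoint A_i,
  integral f dm = sum_i c_i * m(A_i).
Lengths of the A_i:
  m(A_1) = 29/2 - 23/2 = 3.
  m(A_2) = 71/4 - 59/4 = 3.
  m(A_3) = 87/4 - 75/4 = 3.
  m(A_4) = 103/4 - 93/4 = 5/2.
  m(A_5) = 113/4 - 105/4 = 2.
Contributions c_i * m(A_i):
  (-1) * (3) = -3.
  (5/3) * (3) = 5.
  (3) * (3) = 9.
  (2) * (5/2) = 5.
  (0) * (2) = 0.
Total: -3 + 5 + 9 + 5 + 0 = 16.

16


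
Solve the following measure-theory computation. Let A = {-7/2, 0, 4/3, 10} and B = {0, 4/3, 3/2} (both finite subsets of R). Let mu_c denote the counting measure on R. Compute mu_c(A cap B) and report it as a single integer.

Counting measure on a finite set equals cardinality. mu_c(A cap B) = |A cap B| (elements appearing in both).
Enumerating the elements of A that also lie in B gives 2 element(s).
So mu_c(A cap B) = 2.

2


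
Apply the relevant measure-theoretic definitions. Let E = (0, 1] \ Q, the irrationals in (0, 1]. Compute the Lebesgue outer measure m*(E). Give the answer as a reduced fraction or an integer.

The interval I = (0, 1] has m(I) = 1 - 0 = 1 (endpoints are measure-zero, so open/closed/half-open agree). Write I = (I cap Q) u (I \ Q). The rationals in I are countable, so m*(I cap Q) = 0 (cover each rational by intervals whose total length is arbitrarily small). By countable subadditivity m*(I) <= m*(I cap Q) + m*(I \ Q), hence m*(I \ Q) >= m(I) = 1. The reverse inequality m*(I \ Q) <= m*(I) = 1 is trivial since (I \ Q) is a subset of I. Therefore m*(I \ Q) = 1.

1


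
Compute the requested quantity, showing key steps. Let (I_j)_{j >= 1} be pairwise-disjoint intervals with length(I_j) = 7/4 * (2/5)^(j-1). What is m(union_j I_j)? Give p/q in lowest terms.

By countable additivity of the Lebesgue measure on pairwise disjoint measurable sets,
  m(union_{j >= 1} I_j) = sum_{j >= 1} m(I_j) = sum_{j >= 1} a * r^(j-1),
  with a = 7/4 and r = 2/5.
Since 0 < r = 2/5 < 1, the geometric series converges:
  sum_{j >= 1} a * r^(j-1) = a / (1 - r).
  = 7/4 / (1 - 2/5)
  = 7/4 / (3/5)
  = 35/12.

35/12


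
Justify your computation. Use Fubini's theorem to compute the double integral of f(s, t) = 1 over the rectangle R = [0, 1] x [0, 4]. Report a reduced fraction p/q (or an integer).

f(s, t) is a tensor product of a function of s and a function of t, and both factors are bounded continuous (hence Lebesgue integrable) on the rectangle, so Fubini's theorem applies:
  integral_R f d(m x m) = (integral_a1^b1 1 ds) * (integral_a2^b2 1 dt).
Inner integral in s: integral_{0}^{1} 1 ds = (1^1 - 0^1)/1
  = 1.
Inner integral in t: integral_{0}^{4} 1 dt = (4^1 - 0^1)/1
  = 4.
Product: (1) * (4) = 4.

4


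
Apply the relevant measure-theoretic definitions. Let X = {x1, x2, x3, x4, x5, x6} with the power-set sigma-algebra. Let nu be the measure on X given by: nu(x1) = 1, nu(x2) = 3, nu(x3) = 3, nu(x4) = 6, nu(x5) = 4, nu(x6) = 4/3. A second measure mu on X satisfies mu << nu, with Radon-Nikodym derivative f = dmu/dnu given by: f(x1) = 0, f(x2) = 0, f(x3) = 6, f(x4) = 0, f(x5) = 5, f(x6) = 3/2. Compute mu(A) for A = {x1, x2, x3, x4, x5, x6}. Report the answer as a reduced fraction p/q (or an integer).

By the defining property of the Radon-Nikodym derivative, for every measurable set A,
  mu(A) = integral_A f dnu.
Since nu is a discrete measure concentrated on the atoms of X, the integral over A reduces to the sum
  mu(A) = sum_{x in A} f(x) * nu({x}).
Computing each term:
  x1: f(x1) * nu(x1) = 0 * 1 = 0.
  x2: f(x2) * nu(x2) = 0 * 3 = 0.
  x3: f(x3) * nu(x3) = 6 * 3 = 18.
  x4: f(x4) * nu(x4) = 0 * 6 = 0.
  x5: f(x5) * nu(x5) = 5 * 4 = 20.
  x6: f(x6) * nu(x6) = 3/2 * 4/3 = 2.
Summing: mu(A) = 0 + 0 + 18 + 0 + 20 + 2 = 40.

40


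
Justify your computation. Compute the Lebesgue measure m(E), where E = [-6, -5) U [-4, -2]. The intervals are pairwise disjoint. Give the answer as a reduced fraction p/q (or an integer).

For pairwise disjoint intervals, m(union_i I_i) = sum_i m(I_i),
and m is invariant under swapping open/closed endpoints (single points have measure 0).
So m(E) = sum_i (b_i - a_i).
  I_1 has length -5 - (-6) = 1.
  I_2 has length -2 - (-4) = 2.
Summing:
  m(E) = 1 + 2 = 3.

3


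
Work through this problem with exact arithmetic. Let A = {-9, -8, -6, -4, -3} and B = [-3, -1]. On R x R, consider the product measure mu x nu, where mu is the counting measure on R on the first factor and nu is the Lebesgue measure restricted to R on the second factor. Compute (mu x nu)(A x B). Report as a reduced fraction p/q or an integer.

For a measurable rectangle A x B, the product measure satisfies
  (mu x nu)(A x B) = mu(A) * nu(B).
  mu(A) = 5.
  nu(B) = 2.
  (mu x nu)(A x B) = 5 * 2 = 10.

10


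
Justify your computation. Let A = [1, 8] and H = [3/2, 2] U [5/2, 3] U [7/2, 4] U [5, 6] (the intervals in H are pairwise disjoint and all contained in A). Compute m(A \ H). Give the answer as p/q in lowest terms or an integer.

The ambient interval has length m(A) = 8 - 1 = 7.
Since the holes are disjoint and sit inside A, by finite additivity
  m(H) = sum_i (b_i - a_i), and m(A \ H) = m(A) - m(H).
Computing the hole measures:
  m(H_1) = 2 - 3/2 = 1/2.
  m(H_2) = 3 - 5/2 = 1/2.
  m(H_3) = 4 - 7/2 = 1/2.
  m(H_4) = 6 - 5 = 1.
Summed: m(H) = 1/2 + 1/2 + 1/2 + 1 = 5/2.
So m(A \ H) = 7 - 5/2 = 9/2.

9/2


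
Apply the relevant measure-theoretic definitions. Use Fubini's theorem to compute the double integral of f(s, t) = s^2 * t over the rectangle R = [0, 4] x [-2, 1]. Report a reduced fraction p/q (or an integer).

f(s, t) is a tensor product of a function of s and a function of t, and both factors are bounded continuous (hence Lebesgue integrable) on the rectangle, so Fubini's theorem applies:
  integral_R f d(m x m) = (integral_a1^b1 s^2 ds) * (integral_a2^b2 t dt).
Inner integral in s: integral_{0}^{4} s^2 ds = (4^3 - 0^3)/3
  = 64/3.
Inner integral in t: integral_{-2}^{1} t dt = (1^2 - (-2)^2)/2
  = -3/2.
Product: (64/3) * (-3/2) = -32.

-32


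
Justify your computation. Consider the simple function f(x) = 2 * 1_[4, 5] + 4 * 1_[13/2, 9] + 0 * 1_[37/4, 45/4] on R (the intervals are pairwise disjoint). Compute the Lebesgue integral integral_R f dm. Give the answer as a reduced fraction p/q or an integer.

For a simple function f = sum_i c_i * 1_{A_i} with disjoint A_i,
  integral f dm = sum_i c_i * m(A_i).
Lengths of the A_i:
  m(A_1) = 5 - 4 = 1.
  m(A_2) = 9 - 13/2 = 5/2.
  m(A_3) = 45/4 - 37/4 = 2.
Contributions c_i * m(A_i):
  (2) * (1) = 2.
  (4) * (5/2) = 10.
  (0) * (2) = 0.
Total: 2 + 10 + 0 = 12.

12


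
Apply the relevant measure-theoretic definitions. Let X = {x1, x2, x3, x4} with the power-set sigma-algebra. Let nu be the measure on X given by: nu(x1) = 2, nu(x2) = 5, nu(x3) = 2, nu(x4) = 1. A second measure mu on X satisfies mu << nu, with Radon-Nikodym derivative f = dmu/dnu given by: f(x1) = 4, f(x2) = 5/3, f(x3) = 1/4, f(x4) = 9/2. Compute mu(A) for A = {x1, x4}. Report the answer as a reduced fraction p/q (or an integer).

By the defining property of the Radon-Nikodym derivative, for every measurable set A,
  mu(A) = integral_A f dnu.
Since nu is a discrete measure concentrated on the atoms of X, the integral over A reduces to the sum
  mu(A) = sum_{x in A} f(x) * nu({x}).
Computing each term:
  x1: f(x1) * nu(x1) = 4 * 2 = 8.
  x4: f(x4) * nu(x4) = 9/2 * 1 = 9/2.
Summing: mu(A) = 8 + 9/2 = 25/2.

25/2


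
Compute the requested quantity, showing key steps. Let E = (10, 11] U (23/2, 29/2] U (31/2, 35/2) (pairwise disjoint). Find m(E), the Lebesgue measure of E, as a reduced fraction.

For pairwise disjoint intervals, m(union_i I_i) = sum_i m(I_i),
and m is invariant under swapping open/closed endpoints (single points have measure 0).
So m(E) = sum_i (b_i - a_i).
  I_1 has length 11 - 10 = 1.
  I_2 has length 29/2 - 23/2 = 3.
  I_3 has length 35/2 - 31/2 = 2.
Summing:
  m(E) = 1 + 3 + 2 = 6.

6


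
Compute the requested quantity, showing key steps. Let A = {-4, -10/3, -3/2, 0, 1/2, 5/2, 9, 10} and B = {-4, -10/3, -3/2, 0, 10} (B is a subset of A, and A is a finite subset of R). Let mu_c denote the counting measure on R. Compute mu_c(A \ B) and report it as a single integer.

Counting measure assigns mu_c(E) = |E| (number of elements) when E is finite. For B subset A, A \ B is the set of elements of A not in B, so |A \ B| = |A| - |B|.
|A| = 8, |B| = 5, so mu_c(A \ B) = 8 - 5 = 3.

3


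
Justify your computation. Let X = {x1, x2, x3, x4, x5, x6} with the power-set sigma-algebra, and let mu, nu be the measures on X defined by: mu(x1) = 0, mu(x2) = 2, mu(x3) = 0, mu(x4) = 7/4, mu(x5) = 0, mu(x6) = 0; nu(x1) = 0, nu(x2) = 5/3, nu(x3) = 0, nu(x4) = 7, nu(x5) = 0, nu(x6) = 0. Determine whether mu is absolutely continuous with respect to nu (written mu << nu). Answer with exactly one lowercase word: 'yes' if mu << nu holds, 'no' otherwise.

mu << nu means: every nu-null measurable set is also mu-null; equivalently, for every atom x, if nu({x}) = 0 then mu({x}) = 0.
Checking each atom:
  x1: nu = 0, mu = 0 -> consistent with mu << nu.
  x2: nu = 5/3 > 0 -> no constraint.
  x3: nu = 0, mu = 0 -> consistent with mu << nu.
  x4: nu = 7 > 0 -> no constraint.
  x5: nu = 0, mu = 0 -> consistent with mu << nu.
  x6: nu = 0, mu = 0 -> consistent with mu << nu.
No atom violates the condition. Therefore mu << nu.

yes


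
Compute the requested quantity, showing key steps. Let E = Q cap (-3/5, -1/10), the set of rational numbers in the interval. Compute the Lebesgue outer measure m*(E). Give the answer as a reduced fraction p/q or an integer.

Q cap (-3/5, -1/10) is countable; list its elements as q_1, q_2, ... . Fix eps > 0 and cover the k-th point by an interval of length eps * 2^(-k). The cover has total length eps * sum_{k>=1} 2^(-k) = eps, so by definition of outer measure m*(Q cap (-3/5, -1/10)) <= eps. Since eps was arbitrary and m* >= 0, the outer measure is 0.

0


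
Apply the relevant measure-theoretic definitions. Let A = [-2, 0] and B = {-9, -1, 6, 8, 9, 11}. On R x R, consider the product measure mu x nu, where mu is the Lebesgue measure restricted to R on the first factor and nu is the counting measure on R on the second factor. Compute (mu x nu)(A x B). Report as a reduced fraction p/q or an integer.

For a measurable rectangle A x B, the product measure satisfies
  (mu x nu)(A x B) = mu(A) * nu(B).
  mu(A) = 2.
  nu(B) = 6.
  (mu x nu)(A x B) = 2 * 6 = 12.

12


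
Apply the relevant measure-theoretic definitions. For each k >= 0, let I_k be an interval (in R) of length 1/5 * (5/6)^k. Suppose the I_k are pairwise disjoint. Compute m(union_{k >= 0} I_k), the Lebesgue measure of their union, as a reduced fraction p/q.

By countable additivity of the Lebesgue measure on pairwise disjoint measurable sets,
  m(union_{k >= 0} I_k) = sum_{k >= 0} m(I_k) = sum_{k >= 0} a * r^k,
  with a = 1/5 and r = 5/6.
Since 0 < r = 5/6 < 1, the geometric series converges:
  sum_{k >= 0} a * r^k = a / (1 - r).
  = 1/5 / (1 - 5/6)
  = 1/5 / (1/6)
  = 6/5.

6/5


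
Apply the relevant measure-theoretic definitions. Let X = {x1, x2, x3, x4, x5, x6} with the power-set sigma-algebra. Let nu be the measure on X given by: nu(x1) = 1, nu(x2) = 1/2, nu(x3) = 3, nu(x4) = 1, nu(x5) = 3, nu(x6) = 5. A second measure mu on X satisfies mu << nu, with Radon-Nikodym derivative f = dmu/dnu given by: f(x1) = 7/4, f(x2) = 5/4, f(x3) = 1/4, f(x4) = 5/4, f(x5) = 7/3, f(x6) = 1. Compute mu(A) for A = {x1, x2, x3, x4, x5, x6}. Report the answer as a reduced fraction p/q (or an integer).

By the defining property of the Radon-Nikodym derivative, for every measurable set A,
  mu(A) = integral_A f dnu.
Since nu is a discrete measure concentrated on the atoms of X, the integral over A reduces to the sum
  mu(A) = sum_{x in A} f(x) * nu({x}).
Computing each term:
  x1: f(x1) * nu(x1) = 7/4 * 1 = 7/4.
  x2: f(x2) * nu(x2) = 5/4 * 1/2 = 5/8.
  x3: f(x3) * nu(x3) = 1/4 * 3 = 3/4.
  x4: f(x4) * nu(x4) = 5/4 * 1 = 5/4.
  x5: f(x5) * nu(x5) = 7/3 * 3 = 7.
  x6: f(x6) * nu(x6) = 1 * 5 = 5.
Summing: mu(A) = 7/4 + 5/8 + 3/4 + 5/4 + 7 + 5 = 131/8.

131/8


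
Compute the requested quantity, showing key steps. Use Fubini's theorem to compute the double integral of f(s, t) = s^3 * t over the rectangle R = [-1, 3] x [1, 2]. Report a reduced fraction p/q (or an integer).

f(s, t) is a tensor product of a function of s and a function of t, and both factors are bounded continuous (hence Lebesgue integrable) on the rectangle, so Fubini's theorem applies:
  integral_R f d(m x m) = (integral_a1^b1 s^3 ds) * (integral_a2^b2 t dt).
Inner integral in s: integral_{-1}^{3} s^3 ds = (3^4 - (-1)^4)/4
  = 20.
Inner integral in t: integral_{1}^{2} t dt = (2^2 - 1^2)/2
  = 3/2.
Product: (20) * (3/2) = 30.

30


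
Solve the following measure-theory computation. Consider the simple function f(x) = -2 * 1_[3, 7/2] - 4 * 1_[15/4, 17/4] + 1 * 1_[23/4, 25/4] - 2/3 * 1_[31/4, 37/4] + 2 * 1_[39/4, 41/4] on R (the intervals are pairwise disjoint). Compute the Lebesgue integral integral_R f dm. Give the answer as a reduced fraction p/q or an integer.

For a simple function f = sum_i c_i * 1_{A_i} with disjoint A_i,
  integral f dm = sum_i c_i * m(A_i).
Lengths of the A_i:
  m(A_1) = 7/2 - 3 = 1/2.
  m(A_2) = 17/4 - 15/4 = 1/2.
  m(A_3) = 25/4 - 23/4 = 1/2.
  m(A_4) = 37/4 - 31/4 = 3/2.
  m(A_5) = 41/4 - 39/4 = 1/2.
Contributions c_i * m(A_i):
  (-2) * (1/2) = -1.
  (-4) * (1/2) = -2.
  (1) * (1/2) = 1/2.
  (-2/3) * (3/2) = -1.
  (2) * (1/2) = 1.
Total: -1 - 2 + 1/2 - 1 + 1 = -5/2.

-5/2


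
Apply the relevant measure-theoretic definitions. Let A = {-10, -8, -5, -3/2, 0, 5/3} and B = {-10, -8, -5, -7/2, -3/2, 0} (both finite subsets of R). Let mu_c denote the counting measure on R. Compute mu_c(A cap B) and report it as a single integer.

Counting measure on a finite set equals cardinality. mu_c(A cap B) = |A cap B| (elements appearing in both).
Enumerating the elements of A that also lie in B gives 5 element(s).
So mu_c(A cap B) = 5.

5


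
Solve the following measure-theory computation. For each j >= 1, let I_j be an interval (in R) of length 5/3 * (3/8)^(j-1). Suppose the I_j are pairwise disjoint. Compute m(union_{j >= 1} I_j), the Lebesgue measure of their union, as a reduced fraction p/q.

By countable additivity of the Lebesgue measure on pairwise disjoint measurable sets,
  m(union_{j >= 1} I_j) = sum_{j >= 1} m(I_j) = sum_{j >= 1} a * r^(j-1),
  with a = 5/3 and r = 3/8.
Since 0 < r = 3/8 < 1, the geometric series converges:
  sum_{j >= 1} a * r^(j-1) = a / (1 - r).
  = 5/3 / (1 - 3/8)
  = 5/3 / (5/8)
  = 8/3.

8/3


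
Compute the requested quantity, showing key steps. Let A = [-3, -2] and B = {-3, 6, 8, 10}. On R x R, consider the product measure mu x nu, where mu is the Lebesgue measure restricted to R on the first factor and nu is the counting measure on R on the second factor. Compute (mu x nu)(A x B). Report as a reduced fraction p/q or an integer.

For a measurable rectangle A x B, the product measure satisfies
  (mu x nu)(A x B) = mu(A) * nu(B).
  mu(A) = 1.
  nu(B) = 4.
  (mu x nu)(A x B) = 1 * 4 = 4.

4


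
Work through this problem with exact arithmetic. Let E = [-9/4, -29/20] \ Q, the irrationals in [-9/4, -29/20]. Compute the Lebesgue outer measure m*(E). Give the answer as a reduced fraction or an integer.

The interval I = [-9/4, -29/20] has m(I) = -29/20 - (-9/4) = 4/5 (endpoints are measure-zero, so open/closed/half-open agree). Write I = (I cap Q) u (I \ Q). The rationals in I are countable, so m*(I cap Q) = 0 (cover each rational by intervals whose total length is arbitrarily small). By countable subadditivity m*(I) <= m*(I cap Q) + m*(I \ Q), hence m*(I \ Q) >= m(I) = 4/5. The reverse inequality m*(I \ Q) <= m*(I) = 4/5 is trivial since (I \ Q) is a subset of I. Therefore m*(I \ Q) = 4/5.

4/5


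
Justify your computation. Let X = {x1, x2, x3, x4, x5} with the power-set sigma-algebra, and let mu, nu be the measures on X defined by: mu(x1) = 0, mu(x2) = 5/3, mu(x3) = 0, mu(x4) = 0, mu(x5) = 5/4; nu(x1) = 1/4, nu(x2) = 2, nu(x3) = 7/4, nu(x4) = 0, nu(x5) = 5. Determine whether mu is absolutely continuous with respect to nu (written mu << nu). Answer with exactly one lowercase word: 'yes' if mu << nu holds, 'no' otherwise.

mu << nu means: every nu-null measurable set is also mu-null; equivalently, for every atom x, if nu({x}) = 0 then mu({x}) = 0.
Checking each atom:
  x1: nu = 1/4 > 0 -> no constraint.
  x2: nu = 2 > 0 -> no constraint.
  x3: nu = 7/4 > 0 -> no constraint.
  x4: nu = 0, mu = 0 -> consistent with mu << nu.
  x5: nu = 5 > 0 -> no constraint.
No atom violates the condition. Therefore mu << nu.

yes


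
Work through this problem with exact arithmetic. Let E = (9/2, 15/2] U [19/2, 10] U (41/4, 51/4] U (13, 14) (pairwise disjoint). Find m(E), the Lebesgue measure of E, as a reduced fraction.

For pairwise disjoint intervals, m(union_i I_i) = sum_i m(I_i),
and m is invariant under swapping open/closed endpoints (single points have measure 0).
So m(E) = sum_i (b_i - a_i).
  I_1 has length 15/2 - 9/2 = 3.
  I_2 has length 10 - 19/2 = 1/2.
  I_3 has length 51/4 - 41/4 = 5/2.
  I_4 has length 14 - 13 = 1.
Summing:
  m(E) = 3 + 1/2 + 5/2 + 1 = 7.

7


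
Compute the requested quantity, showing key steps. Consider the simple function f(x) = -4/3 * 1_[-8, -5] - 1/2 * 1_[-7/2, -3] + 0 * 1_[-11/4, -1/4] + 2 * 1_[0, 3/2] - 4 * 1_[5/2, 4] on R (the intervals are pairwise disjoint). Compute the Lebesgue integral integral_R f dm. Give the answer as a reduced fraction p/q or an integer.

For a simple function f = sum_i c_i * 1_{A_i} with disjoint A_i,
  integral f dm = sum_i c_i * m(A_i).
Lengths of the A_i:
  m(A_1) = -5 - (-8) = 3.
  m(A_2) = -3 - (-7/2) = 1/2.
  m(A_3) = -1/4 - (-11/4) = 5/2.
  m(A_4) = 3/2 - 0 = 3/2.
  m(A_5) = 4 - 5/2 = 3/2.
Contributions c_i * m(A_i):
  (-4/3) * (3) = -4.
  (-1/2) * (1/2) = -1/4.
  (0) * (5/2) = 0.
  (2) * (3/2) = 3.
  (-4) * (3/2) = -6.
Total: -4 - 1/4 + 0 + 3 - 6 = -29/4.

-29/4


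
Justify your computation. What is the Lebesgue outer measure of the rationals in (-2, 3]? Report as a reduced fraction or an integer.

E = Q cap (-2, 3] is a subset of Q, which is countable. Enumerate Q = {q_1, q_2, ...}; for any eps > 0, cover q_k by the open interval (q_k - eps/2^(k+1), q_k + eps/2^(k+1)), of length eps/2^k. The total cover length is sum_{k>=1} eps/2^k = eps. Hence m*(E) <= m*(Q) <= eps for every eps > 0, and since outer measure is non-negative, m*(E) = 0.

0


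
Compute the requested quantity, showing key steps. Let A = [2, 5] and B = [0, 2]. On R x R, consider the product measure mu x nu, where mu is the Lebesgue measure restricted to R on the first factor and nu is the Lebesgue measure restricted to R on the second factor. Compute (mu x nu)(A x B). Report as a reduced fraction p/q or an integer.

For a measurable rectangle A x B, the product measure satisfies
  (mu x nu)(A x B) = mu(A) * nu(B).
  mu(A) = 3.
  nu(B) = 2.
  (mu x nu)(A x B) = 3 * 2 = 6.

6


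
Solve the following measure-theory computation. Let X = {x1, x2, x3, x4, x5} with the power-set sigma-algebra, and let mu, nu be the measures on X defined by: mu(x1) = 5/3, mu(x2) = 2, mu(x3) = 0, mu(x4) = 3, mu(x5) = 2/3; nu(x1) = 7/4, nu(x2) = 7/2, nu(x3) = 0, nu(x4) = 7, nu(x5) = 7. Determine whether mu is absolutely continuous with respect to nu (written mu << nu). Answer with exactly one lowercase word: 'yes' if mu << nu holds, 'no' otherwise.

mu << nu means: every nu-null measurable set is also mu-null; equivalently, for every atom x, if nu({x}) = 0 then mu({x}) = 0.
Checking each atom:
  x1: nu = 7/4 > 0 -> no constraint.
  x2: nu = 7/2 > 0 -> no constraint.
  x3: nu = 0, mu = 0 -> consistent with mu << nu.
  x4: nu = 7 > 0 -> no constraint.
  x5: nu = 7 > 0 -> no constraint.
No atom violates the condition. Therefore mu << nu.

yes


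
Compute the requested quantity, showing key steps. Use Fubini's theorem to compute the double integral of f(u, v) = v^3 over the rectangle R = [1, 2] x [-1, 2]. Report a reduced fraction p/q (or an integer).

f(u, v) is a tensor product of a function of u and a function of v, and both factors are bounded continuous (hence Lebesgue integrable) on the rectangle, so Fubini's theorem applies:
  integral_R f d(m x m) = (integral_a1^b1 1 du) * (integral_a2^b2 v^3 dv).
Inner integral in u: integral_{1}^{2} 1 du = (2^1 - 1^1)/1
  = 1.
Inner integral in v: integral_{-1}^{2} v^3 dv = (2^4 - (-1)^4)/4
  = 15/4.
Product: (1) * (15/4) = 15/4.

15/4


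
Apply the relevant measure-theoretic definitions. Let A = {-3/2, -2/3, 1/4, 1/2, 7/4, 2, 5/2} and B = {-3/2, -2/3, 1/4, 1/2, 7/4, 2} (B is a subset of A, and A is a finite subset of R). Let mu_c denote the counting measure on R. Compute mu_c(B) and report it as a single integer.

Counting measure assigns mu_c(E) = |E| (number of elements) when E is finite.
B has 6 element(s), so mu_c(B) = 6.

6


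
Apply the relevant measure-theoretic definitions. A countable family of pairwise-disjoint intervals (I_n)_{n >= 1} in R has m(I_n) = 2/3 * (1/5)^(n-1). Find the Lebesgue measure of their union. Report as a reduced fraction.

By countable additivity of the Lebesgue measure on pairwise disjoint measurable sets,
  m(union_{n >= 1} I_n) = sum_{n >= 1} m(I_n) = sum_{n >= 1} a * r^(n-1),
  with a = 2/3 and r = 1/5.
Since 0 < r = 1/5 < 1, the geometric series converges:
  sum_{n >= 1} a * r^(n-1) = a / (1 - r).
  = 2/3 / (1 - 1/5)
  = 2/3 / (4/5)
  = 5/6.

5/6


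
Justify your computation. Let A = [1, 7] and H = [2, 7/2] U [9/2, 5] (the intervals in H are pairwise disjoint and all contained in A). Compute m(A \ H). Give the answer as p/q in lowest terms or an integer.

The ambient interval has length m(A) = 7 - 1 = 6.
Since the holes are disjoint and sit inside A, by finite additivity
  m(H) = sum_i (b_i - a_i), and m(A \ H) = m(A) - m(H).
Computing the hole measures:
  m(H_1) = 7/2 - 2 = 3/2.
  m(H_2) = 5 - 9/2 = 1/2.
Summed: m(H) = 3/2 + 1/2 = 2.
So m(A \ H) = 6 - 2 = 4.

4


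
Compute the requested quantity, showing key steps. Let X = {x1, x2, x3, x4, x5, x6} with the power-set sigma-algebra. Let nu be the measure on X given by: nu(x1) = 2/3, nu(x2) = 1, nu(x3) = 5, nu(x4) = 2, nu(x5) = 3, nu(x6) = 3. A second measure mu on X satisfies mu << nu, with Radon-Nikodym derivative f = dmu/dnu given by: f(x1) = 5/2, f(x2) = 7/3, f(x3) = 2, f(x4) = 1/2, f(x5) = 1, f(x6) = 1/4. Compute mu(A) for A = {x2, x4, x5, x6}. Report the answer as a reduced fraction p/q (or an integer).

By the defining property of the Radon-Nikodym derivative, for every measurable set A,
  mu(A) = integral_A f dnu.
Since nu is a discrete measure concentrated on the atoms of X, the integral over A reduces to the sum
  mu(A) = sum_{x in A} f(x) * nu({x}).
Computing each term:
  x2: f(x2) * nu(x2) = 7/3 * 1 = 7/3.
  x4: f(x4) * nu(x4) = 1/2 * 2 = 1.
  x5: f(x5) * nu(x5) = 1 * 3 = 3.
  x6: f(x6) * nu(x6) = 1/4 * 3 = 3/4.
Summing: mu(A) = 7/3 + 1 + 3 + 3/4 = 85/12.

85/12


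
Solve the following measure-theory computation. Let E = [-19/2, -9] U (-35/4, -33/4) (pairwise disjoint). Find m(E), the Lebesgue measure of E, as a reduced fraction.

For pairwise disjoint intervals, m(union_i I_i) = sum_i m(I_i),
and m is invariant under swapping open/closed endpoints (single points have measure 0).
So m(E) = sum_i (b_i - a_i).
  I_1 has length -9 - (-19/2) = 1/2.
  I_2 has length -33/4 - (-35/4) = 1/2.
Summing:
  m(E) = 1/2 + 1/2 = 1.

1


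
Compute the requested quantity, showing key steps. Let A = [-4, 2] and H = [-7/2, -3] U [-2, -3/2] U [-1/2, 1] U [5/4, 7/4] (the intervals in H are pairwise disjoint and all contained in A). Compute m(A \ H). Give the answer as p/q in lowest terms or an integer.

The ambient interval has length m(A) = 2 - (-4) = 6.
Since the holes are disjoint and sit inside A, by finite additivity
  m(H) = sum_i (b_i - a_i), and m(A \ H) = m(A) - m(H).
Computing the hole measures:
  m(H_1) = -3 - (-7/2) = 1/2.
  m(H_2) = -3/2 - (-2) = 1/2.
  m(H_3) = 1 - (-1/2) = 3/2.
  m(H_4) = 7/4 - 5/4 = 1/2.
Summed: m(H) = 1/2 + 1/2 + 3/2 + 1/2 = 3.
So m(A \ H) = 6 - 3 = 3.

3


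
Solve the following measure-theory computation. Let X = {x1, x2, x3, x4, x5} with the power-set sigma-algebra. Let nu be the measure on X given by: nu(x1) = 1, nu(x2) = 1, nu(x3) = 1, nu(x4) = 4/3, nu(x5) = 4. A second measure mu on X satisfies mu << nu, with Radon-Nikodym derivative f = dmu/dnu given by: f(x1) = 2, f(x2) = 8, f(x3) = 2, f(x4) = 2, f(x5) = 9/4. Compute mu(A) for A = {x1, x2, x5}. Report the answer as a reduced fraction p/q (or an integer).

By the defining property of the Radon-Nikodym derivative, for every measurable set A,
  mu(A) = integral_A f dnu.
Since nu is a discrete measure concentrated on the atoms of X, the integral over A reduces to the sum
  mu(A) = sum_{x in A} f(x) * nu({x}).
Computing each term:
  x1: f(x1) * nu(x1) = 2 * 1 = 2.
  x2: f(x2) * nu(x2) = 8 * 1 = 8.
  x5: f(x5) * nu(x5) = 9/4 * 4 = 9.
Summing: mu(A) = 2 + 8 + 9 = 19.

19


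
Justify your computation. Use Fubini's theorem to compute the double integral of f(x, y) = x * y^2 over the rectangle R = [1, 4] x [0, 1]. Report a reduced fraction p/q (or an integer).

f(x, y) is a tensor product of a function of x and a function of y, and both factors are bounded continuous (hence Lebesgue integrable) on the rectangle, so Fubini's theorem applies:
  integral_R f d(m x m) = (integral_a1^b1 x dx) * (integral_a2^b2 y^2 dy).
Inner integral in x: integral_{1}^{4} x dx = (4^2 - 1^2)/2
  = 15/2.
Inner integral in y: integral_{0}^{1} y^2 dy = (1^3 - 0^3)/3
  = 1/3.
Product: (15/2) * (1/3) = 5/2.

5/2


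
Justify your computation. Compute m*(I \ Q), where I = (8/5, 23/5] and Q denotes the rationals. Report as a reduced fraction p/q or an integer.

The interval I = (8/5, 23/5] has m(I) = 23/5 - 8/5 = 3 (endpoints are measure-zero, so open/closed/half-open agree). Write I = (I cap Q) u (I \ Q). The rationals in I are countable, so m*(I cap Q) = 0 (cover each rational by intervals whose total length is arbitrarily small). By countable subadditivity m*(I) <= m*(I cap Q) + m*(I \ Q), hence m*(I \ Q) >= m(I) = 3. The reverse inequality m*(I \ Q) <= m*(I) = 3 is trivial since (I \ Q) is a subset of I. Therefore m*(I \ Q) = 3.

3


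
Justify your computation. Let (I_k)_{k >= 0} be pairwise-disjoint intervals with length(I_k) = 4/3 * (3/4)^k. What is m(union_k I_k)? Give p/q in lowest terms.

By countable additivity of the Lebesgue measure on pairwise disjoint measurable sets,
  m(union_{k >= 0} I_k) = sum_{k >= 0} m(I_k) = sum_{k >= 0} a * r^k,
  with a = 4/3 and r = 3/4.
Since 0 < r = 3/4 < 1, the geometric series converges:
  sum_{k >= 0} a * r^k = a / (1 - r).
  = 4/3 / (1 - 3/4)
  = 4/3 / (1/4)
  = 16/3.

16/3


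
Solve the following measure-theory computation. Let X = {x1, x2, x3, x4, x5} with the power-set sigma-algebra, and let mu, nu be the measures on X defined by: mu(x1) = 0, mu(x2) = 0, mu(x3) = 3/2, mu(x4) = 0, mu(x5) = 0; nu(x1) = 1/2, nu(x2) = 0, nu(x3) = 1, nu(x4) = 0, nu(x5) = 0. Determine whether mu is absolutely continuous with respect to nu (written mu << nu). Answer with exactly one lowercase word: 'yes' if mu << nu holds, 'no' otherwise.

mu << nu means: every nu-null measurable set is also mu-null; equivalently, for every atom x, if nu({x}) = 0 then mu({x}) = 0.
Checking each atom:
  x1: nu = 1/2 > 0 -> no constraint.
  x2: nu = 0, mu = 0 -> consistent with mu << nu.
  x3: nu = 1 > 0 -> no constraint.
  x4: nu = 0, mu = 0 -> consistent with mu << nu.
  x5: nu = 0, mu = 0 -> consistent with mu << nu.
No atom violates the condition. Therefore mu << nu.

yes
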